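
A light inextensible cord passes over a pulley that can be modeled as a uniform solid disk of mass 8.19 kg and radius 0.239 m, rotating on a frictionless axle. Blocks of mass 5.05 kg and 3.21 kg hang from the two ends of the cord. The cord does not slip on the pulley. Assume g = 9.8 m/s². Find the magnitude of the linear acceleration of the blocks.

I = ½MR² = (1/2)(8.19)(0.239)² = 0.2339 kg·m².
Heavier block: m₁g − T₁ = m₁a. Lighter block: T₂ − m₂g = m₂a.
Pulley: (T₁ − T₂)R = Iα = I(a/R), so T₁ − T₂ = (I/R²)a = (1/2)M_p a = 4.095·a.
Adding the three: (m₁ − m₂)g = (m₁ + m₂ + 4.095)a, so a = (5.05 − 3.21)(9.8)/(5.05 + 3.21 + 4.095) = 1.459 m/s².

a ≈ 1.46 m/s²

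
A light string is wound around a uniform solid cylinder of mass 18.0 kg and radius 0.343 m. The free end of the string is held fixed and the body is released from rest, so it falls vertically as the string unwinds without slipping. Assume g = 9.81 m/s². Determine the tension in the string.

T ≈ 58.9 N

Translation: Mg − T = Ma. Rotation about the center: TR = Iα with I = ½MR².
With a = αR: T = (I/R²)a = (1/2)M a, so Mg = (1 + 0.5000)Ma.
a = g/(1 + 0.5000) = 9.81/1.500 = 6.540 m/s².
T = 0.5000·M·a = (0.5000)(18.0)(6.540) = 58.86 N.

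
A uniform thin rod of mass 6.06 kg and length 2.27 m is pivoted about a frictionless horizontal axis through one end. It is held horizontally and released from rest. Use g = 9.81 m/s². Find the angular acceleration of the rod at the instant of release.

α ≈ 6.48 rad/s²

About the pivot, I = (1/3)ML² = (1/3)(6.06)(2.27)² = 10.41 kg·m².
The weight acts at the center, a distance L/2 = 1.135 m from the pivot; τ = Mg(L/2) = 67.47 N·m.
α = τ/I = 67.47/10.41 = 6.482 rad/s².
(Equivalently α = (3g/(2L)) = 6.482 rad/s².)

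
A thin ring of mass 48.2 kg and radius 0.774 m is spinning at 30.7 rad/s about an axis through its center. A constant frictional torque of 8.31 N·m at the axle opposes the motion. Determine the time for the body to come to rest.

t ≈ 107 s

I = MR² = (48.2)(0.774)² = 28.88 kg·m².
The net torque has magnitude 8.31 N·m, opposing ω.
|α| = τ/I = 8.310/28.88 = 0.2878 rad/s² (deceleration).
0 = ω₀ − |α|t ⇒ t = ω₀/|α| = 30.7/0.2878 = 106.7 s.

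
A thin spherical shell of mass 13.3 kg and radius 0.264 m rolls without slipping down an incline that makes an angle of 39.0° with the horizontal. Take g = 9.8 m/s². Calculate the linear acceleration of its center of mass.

Translation along the incline: Mg sinθ − f = Ma.
Rotation about the center: fR = Iα with I = (2/3)MR². No-slip gives a = αR, so f = (I/R²)a = (2/3)M a.
Substituting: Mg sinθ = (1 + 0.6667)Ma, so a = g sinθ/(1 + 0.6667) = (9.8) sin 39.0° / 1.667 = 3.700 m/s².

a ≈ 3.70 m/s²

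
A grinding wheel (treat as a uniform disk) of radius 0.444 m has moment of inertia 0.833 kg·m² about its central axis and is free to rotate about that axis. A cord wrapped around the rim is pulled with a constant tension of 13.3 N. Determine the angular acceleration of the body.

τ = F R = (13.3)(0.444) = 5.905 N·m.
From τ = Iα: α = 5.905/0.8330 = 7.089 rad/s².

α ≈ 7.09 rad/s²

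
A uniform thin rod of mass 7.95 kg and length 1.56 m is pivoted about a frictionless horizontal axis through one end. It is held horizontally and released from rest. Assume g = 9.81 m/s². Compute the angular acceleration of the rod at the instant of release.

About the pivot, I = (1/3)ML² = (1/3)(7.95)(1.56)² = 6.449 kg·m².
The weight acts at the center, a distance L/2 = 0.7800 m from the pivot; τ = Mg(L/2) = 60.83 N·m.
α = τ/I = 60.83/6.449 = 9.433 rad/s².
(Equivalently α = (3g/(2L)) = 9.433 rad/s².)

α ≈ 9.43 rad/s²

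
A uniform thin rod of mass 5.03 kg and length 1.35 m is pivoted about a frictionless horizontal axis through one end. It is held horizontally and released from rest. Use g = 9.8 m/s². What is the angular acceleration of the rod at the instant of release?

About the pivot, I = (1/3)ML² = (1/3)(5.03)(1.35)² = 3.056 kg·m².
The weight acts at the center, a distance L/2 = 0.6750 m from the pivot; τ = Mg(L/2) = 33.27 N·m.
α = τ/I = 33.27/3.056 = 10.89 rad/s².
(Equivalently α = (3g/(2L)) = 10.89 rad/s².)

α ≈ 10.9 rad/s²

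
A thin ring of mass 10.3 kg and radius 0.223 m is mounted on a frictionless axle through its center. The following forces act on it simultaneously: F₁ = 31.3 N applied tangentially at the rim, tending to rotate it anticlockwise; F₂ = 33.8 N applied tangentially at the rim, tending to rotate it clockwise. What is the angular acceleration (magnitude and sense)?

α ≈ 1.09 rad/s², clockwise

I = MR² = (10.3)(0.223)² = 0.5122 kg·m².
Taking anticlockwise as positive: τ₁ = +(31.3)(0.223) = +6.980 N·m; τ₂ = −(33.8)(0.223) = −7.537 N·m.
Net torque τ = -0.5575 N·m.
α = τ/I = -0.5575/0.5122 = -1.088 rad/s².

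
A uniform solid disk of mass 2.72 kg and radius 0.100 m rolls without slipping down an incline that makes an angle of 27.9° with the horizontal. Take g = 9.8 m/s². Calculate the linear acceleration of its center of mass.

Translation along the incline: Mg sinθ − f = Ma.
Rotation about the center: fR = Iα with I = ½MR². No-slip gives a = αR, so f = (I/R²)a = (1/2)M a.
Substituting: Mg sinθ = (1 + 0.5000)Ma, so a = g sinθ/(1 + 0.5000) = (9.8) sin 27.9° / 1.500 = 3.057 m/s².

a ≈ 3.06 m/s²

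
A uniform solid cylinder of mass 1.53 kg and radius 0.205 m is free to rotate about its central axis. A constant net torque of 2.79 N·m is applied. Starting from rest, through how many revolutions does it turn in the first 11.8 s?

I = ½MR² = (1/2)(1.53)(0.205)² = 0.03215 kg·m².
α = τ/I = 2.79/0.03215 = 86.78 rad/s².
θ = ½αt² = ½(86.78)(11.8)² = 6042 rad.
Revolutions = θ/(2π) = 961.6.

≈ 962 revolutions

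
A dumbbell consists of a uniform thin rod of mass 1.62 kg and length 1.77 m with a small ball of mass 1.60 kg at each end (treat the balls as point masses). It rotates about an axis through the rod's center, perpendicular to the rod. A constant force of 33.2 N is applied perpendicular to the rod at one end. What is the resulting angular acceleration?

α ≈ 10.0 rad/s²

I_rod = (1/12)ML² = (1/12)(1.62)(1.77)² = 0.4229 kg·m².
I_balls = 2·m·(L/2)² = 2(1.60)(0.8850)² = 2.506 kg·m².
Total I = 2.929 kg·m².
τ = F·(L/2) = (33.2)(0.885) = 29.38 N·m.
α = τ/I = 29.38/2.929 = 10.03 rad/s².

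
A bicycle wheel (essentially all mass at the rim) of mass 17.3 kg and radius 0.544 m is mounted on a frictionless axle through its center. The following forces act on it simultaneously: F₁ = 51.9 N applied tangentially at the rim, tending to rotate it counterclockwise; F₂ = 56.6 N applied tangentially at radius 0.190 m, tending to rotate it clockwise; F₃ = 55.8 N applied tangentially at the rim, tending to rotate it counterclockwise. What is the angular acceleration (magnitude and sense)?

α ≈ 9.34 rad/s², counterclockwise

I = MR² = (17.3)(0.544)² = 5.120 kg·m².
Taking counterclockwise as positive: τ₁ = +(51.9)(0.544) = +28.23 N·m; τ₂ = −(56.6)(0.190) = −10.75 N·m; τ₃ = +(55.8)(0.544) = +30.36 N·m.
Net torque τ = 47.83 N·m.
α = τ/I = 47.83/5.120 = 9.343 rad/s².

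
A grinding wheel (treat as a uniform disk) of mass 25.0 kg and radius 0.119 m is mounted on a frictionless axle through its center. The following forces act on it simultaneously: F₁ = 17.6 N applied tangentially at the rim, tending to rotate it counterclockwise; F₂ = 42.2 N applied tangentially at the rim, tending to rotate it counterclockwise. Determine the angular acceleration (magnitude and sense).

α ≈ 40.2 rad/s², counterclockwise

I = ½MR² = (1/2)(25.0)(0.119)² = 0.1770 kg·m².
Taking counterclockwise as positive: τ₁ = +(17.6)(0.119) = +2.094 N·m; τ₂ = +(42.2)(0.119) = +5.022 N·m.
Net torque τ = 7.116 N·m.
α = τ/I = 7.116/0.1770 = 40.20 rad/s².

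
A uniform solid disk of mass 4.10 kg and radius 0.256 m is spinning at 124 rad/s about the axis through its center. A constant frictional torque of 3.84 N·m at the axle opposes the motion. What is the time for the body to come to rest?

I = ½MR² = (1/2)(4.10)(0.256)² = 0.1343 kg·m².
The net torque has magnitude 3.84 N·m, opposing ω.
|α| = τ/I = 3.840/0.1343 = 28.58 rad/s² (deceleration).
0 = ω₀ − |α|t ⇒ t = ω₀/|α| = 124/28.58 = 4.338 s.

t ≈ 4.34 s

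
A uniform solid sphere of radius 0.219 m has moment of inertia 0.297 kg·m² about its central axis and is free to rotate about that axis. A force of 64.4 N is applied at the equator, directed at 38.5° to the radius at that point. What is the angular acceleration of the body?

Only the tangential component produces torque: τ = F R sinθ = (64.4)(0.219) sin 38.5° = 8.780 N·m.
From τ = Iα: α = 8.780/0.2970 = 29.56 rad/s².

α ≈ 29.6 rad/s²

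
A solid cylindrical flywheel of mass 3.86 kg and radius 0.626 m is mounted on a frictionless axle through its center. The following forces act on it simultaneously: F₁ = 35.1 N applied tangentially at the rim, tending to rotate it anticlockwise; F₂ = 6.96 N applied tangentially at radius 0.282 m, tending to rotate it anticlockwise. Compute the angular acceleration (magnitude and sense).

α ≈ 31.6 rad/s², anticlockwise

I = ½MR² = (1/2)(3.86)(0.626)² = 0.7563 kg·m².
Taking anticlockwise as positive: τ₁ = +(35.1)(0.626) = +21.97 N·m; τ₂ = +(6.96)(0.282) = +1.963 N·m.
Net torque τ = 23.94 N·m.
α = τ/I = 23.94/0.7563 = 31.65 rad/s².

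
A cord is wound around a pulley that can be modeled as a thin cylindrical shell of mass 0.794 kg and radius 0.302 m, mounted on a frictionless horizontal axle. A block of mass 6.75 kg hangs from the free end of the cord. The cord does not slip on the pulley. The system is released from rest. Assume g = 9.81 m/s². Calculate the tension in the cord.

I = MR² = (0.794)(0.302)² = 0.07242 kg·m².
Block: mg − T = ma. Pulley: TR = Iα. No-slip: a = αR, so T = (I/R²)a = 0.7940·a.
Then mg = (m + 0.7940)a, so a = (6.75)(9.81)/(6.75 + 0.7940) = 8.778 m/s².
T = 0.7940·a = 6.969 N.

T ≈ 6.97 N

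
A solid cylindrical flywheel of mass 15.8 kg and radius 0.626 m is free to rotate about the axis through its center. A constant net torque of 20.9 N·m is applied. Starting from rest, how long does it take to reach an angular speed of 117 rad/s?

I = ½MR² = (1/2)(15.8)(0.626)² = 3.096 kg·m².
α = τ/I = 20.9/3.096 = 6.751 rad/s².
ω = αt ⇒ t = ω/α = 117/6.751 = 17.33 s.

t ≈ 17.3 s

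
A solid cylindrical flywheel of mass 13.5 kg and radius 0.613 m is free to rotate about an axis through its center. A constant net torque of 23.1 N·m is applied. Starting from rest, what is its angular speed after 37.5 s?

ω ≈ 342 rad/s

I = ½MR² = (1/2)(13.5)(0.613)² = 2.536 kg·m².
α = τ/I = 23.1/2.536 = 9.107 rad/s².
ω = ω₀ + αt = 0 + (9.107)(37.5) = 341.5 rad/s.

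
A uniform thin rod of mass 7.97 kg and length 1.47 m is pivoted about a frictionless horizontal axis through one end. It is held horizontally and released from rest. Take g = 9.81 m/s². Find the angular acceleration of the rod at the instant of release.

α ≈ 10.0 rad/s²

About the pivot, I = (1/3)ML² = (1/3)(7.97)(1.47)² = 5.741 kg·m².
The weight acts at the center, a distance L/2 = 0.7350 m from the pivot; τ = Mg(L/2) = 57.47 N·m.
α = τ/I = 57.47/5.741 = 10.01 rad/s².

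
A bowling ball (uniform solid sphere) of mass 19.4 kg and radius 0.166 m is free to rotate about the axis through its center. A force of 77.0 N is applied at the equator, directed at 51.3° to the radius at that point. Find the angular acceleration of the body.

α ≈ 46.7 rad/s²

I = (2/5)MR² = (2/5)(19.4)(0.166)² = 0.2138 kg·m².
Only the tangential component produces torque: τ = F R sinθ = (77.0)(0.166) sin 51.3° = 9.975 N·m.
From τ = Iα: α = 9.975/0.2138 = 46.65 rad/s².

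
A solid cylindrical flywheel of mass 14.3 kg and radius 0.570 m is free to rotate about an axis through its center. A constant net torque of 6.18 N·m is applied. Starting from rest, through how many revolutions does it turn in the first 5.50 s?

≈ 6.40 revolutions

I = ½MR² = (1/2)(14.3)(0.570)² = 2.323 kg·m².
α = τ/I = 6.18/2.323 = 2.660 rad/s².
θ = ½αt² = ½(2.660)(5.50)² = 40.24 rad.
Revolutions = θ/(2π) = 6.404.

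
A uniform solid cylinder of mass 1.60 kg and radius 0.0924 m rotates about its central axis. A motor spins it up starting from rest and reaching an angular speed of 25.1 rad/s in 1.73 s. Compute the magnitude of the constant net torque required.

I = ½MR² = (1/2)(1.60)(0.0924)² = 0.006830 kg·m².
α = Δω/Δt = (25.1 − 0)/1.73 = 14.51 rad/s².
τ = Iα = (0.006830)(14.51) = 0.09910 N·m.

τ ≈ 0.0991 N·m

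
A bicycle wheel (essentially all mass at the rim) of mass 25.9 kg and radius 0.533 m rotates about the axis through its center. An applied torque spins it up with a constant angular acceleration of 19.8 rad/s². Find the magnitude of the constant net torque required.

τ ≈ 146 N·m

I = MR² = (25.9)(0.533)² = 7.358 kg·m².
τ = Iα = (7.358)(19.80) = 145.7 N·m.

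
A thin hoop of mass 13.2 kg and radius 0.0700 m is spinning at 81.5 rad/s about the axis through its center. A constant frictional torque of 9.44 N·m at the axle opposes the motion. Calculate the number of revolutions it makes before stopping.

≈ 3.62 revolutions

I = MR² = (13.2)(0.0700)² = 0.06468 kg·m².
The net torque has magnitude 9.44 N·m, opposing ω.
|α| = τ/I = 9.440/0.06468 = 145.9 rad/s² (deceleration).
ω² = ω₀² − 2|α|θ with ω = 0 ⇒ θ = ω₀²/(2|α|) = 22.76 rad = 3.622 rev.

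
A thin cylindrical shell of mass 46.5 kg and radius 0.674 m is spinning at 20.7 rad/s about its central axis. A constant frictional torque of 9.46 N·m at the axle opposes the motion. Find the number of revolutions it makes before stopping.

≈ 76.1 revolutions

I = MR² = (46.5)(0.674)² = 21.12 kg·m².
The net torque has magnitude 9.46 N·m, opposing ω.
|α| = τ/I = 9.460/21.12 = 0.4478 rad/s² (deceleration).
ω² = ω₀² − 2|α|θ with ω = 0 ⇒ θ = ω₀²/(2|α|) = 478.4 rad = 76.14 rev.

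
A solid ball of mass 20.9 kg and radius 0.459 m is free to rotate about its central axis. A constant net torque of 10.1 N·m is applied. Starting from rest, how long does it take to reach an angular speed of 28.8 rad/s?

I = (2/5)MR² = (2/5)(20.9)(0.459)² = 1.761 kg·m².
α = τ/I = 10.1/1.761 = 5.734 rad/s².
ω = αt ⇒ t = ω/α = 28.8/5.734 = 5.022 s.

t ≈ 5.02 s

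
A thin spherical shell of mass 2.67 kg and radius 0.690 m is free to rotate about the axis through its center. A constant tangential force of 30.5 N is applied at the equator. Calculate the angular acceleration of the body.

α ≈ 24.8 rad/s²

I = (2/3)MR² = (2/3)(2.67)(0.690)² = 0.8475 kg·m².
τ = F R = (30.5)(0.690) = 21.04 N·m.
Newton's second law for rotation, τ = Iα, gives α = τ/I = 21.04/0.8475 = 24.83 rad/s².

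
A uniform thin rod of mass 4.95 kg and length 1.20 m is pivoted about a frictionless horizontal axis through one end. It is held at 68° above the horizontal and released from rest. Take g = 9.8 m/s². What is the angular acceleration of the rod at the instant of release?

α ≈ 4.59 rad/s²

About the pivot, I = (1/3)ML² = (1/3)(4.95)(1.20)² = 2.376 kg·m².
The weight acts at the center, a distance L/2 = 0.6000 m from the pivot; τ = Mg(L/2) cos 68° = 10.90 N·m.
α = τ/I = 10.90/2.376 = 4.589 rad/s².
(Equivalently α = (3g/(2L)) cos 68° = 4.589 rad/s².)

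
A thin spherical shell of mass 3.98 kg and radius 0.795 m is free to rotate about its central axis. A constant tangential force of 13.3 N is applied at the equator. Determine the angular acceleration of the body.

α ≈ 6.31 rad/s²

I = (2/3)MR² = (2/3)(3.98)(0.795)² = 1.677 kg·m².
τ = F R = (13.3)(0.795) = 10.57 N·m.
From τ = Iα: α = 10.57/1.677 = 6.305 rad/s².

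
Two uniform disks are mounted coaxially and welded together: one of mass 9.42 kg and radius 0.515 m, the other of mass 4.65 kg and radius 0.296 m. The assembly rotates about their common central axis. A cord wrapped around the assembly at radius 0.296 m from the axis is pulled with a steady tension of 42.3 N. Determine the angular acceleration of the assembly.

α ≈ 8.62 rad/s²

I = ½M₁R₁² + ½M₂R₂² = ½(9.42)(0.515)² + ½(4.65)(0.296)² = 1.453 kg·m².
τ = F r = (42.3)(0.296) = 12.52 N·m.
α = τ/I = 12.52/1.453 = 8.618 rad/s².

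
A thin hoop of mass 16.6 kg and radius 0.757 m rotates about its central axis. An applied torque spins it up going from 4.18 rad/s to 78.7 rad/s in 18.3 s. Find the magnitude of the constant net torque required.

I = MR² = (16.6)(0.757)² = 9.513 kg·m².
α = Δω/Δt = (78.7 − 4.18)/18.3 = 4.072 rad/s².
τ = Iα = (9.513)(4.072) = 38.74 N·m.

τ ≈ 38.7 N·m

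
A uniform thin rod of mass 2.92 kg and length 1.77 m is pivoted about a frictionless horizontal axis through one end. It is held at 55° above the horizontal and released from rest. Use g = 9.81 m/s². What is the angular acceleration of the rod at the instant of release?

About the pivot, I = (1/3)ML² = (1/3)(2.92)(1.77)² = 3.049 kg·m².
The weight acts at the center, a distance L/2 = 0.8850 m from the pivot; τ = Mg(L/2) cos 55° = 14.54 N·m.
α = τ/I = 14.54/3.049 = 4.768 rad/s².

α ≈ 4.77 rad/s²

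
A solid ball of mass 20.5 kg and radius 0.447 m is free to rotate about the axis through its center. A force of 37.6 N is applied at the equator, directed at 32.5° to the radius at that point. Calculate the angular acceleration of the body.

α ≈ 5.51 rad/s²

I = (2/5)MR² = (2/5)(20.5)(0.447)² = 1.638 kg·m².
Only the tangential component produces torque: τ = F R sinθ = (37.6)(0.447) sin 32.5° = 9.031 N·m.
Newton's second law for rotation, τ = Iα, gives α = τ/I = 9.031/1.638 = 5.512 rad/s².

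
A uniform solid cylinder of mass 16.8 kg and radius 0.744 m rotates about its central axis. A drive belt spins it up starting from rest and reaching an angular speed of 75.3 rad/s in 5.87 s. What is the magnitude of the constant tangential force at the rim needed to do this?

I = ½MR² = (1/2)(16.8)(0.744)² = 4.650 kg·m².
α = Δω/Δt = (75.3 − 0)/5.87 = 12.83 rad/s².
The required torque is τ = Iα = (4.650)(12.83) = 59.65 N·m.
A tangential force at the rim gives τ = FR, so F = τ/R = 59.65/0.744 = 80.17 N.

F ≈ 80.2 N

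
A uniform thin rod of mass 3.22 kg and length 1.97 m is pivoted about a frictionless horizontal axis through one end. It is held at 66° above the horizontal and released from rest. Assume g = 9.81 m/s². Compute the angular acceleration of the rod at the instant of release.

α ≈ 3.04 rad/s²

About the pivot, I = (1/3)ML² = (1/3)(3.22)(1.97)² = 4.165 kg·m².
The weight acts at the center, a distance L/2 = 0.9850 m from the pivot; τ = Mg(L/2) cos 66° = 12.66 N·m.
α = τ/I = 12.66/4.165 = 3.038 rad/s².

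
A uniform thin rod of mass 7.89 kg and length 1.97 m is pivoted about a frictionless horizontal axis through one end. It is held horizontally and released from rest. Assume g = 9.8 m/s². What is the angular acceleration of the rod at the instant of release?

α ≈ 7.46 rad/s²

About the pivot, I = (1/3)ML² = (1/3)(7.89)(1.97)² = 10.21 kg·m².
The weight acts at the center, a distance L/2 = 0.9850 m from the pivot; τ = Mg(L/2) = 76.16 N·m.
α = τ/I = 76.16/10.21 = 7.462 rad/s².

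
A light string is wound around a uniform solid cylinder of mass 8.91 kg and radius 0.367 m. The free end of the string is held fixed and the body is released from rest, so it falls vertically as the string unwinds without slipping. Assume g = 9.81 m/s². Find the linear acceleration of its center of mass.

a ≈ 6.54 m/s²

Translation: Mg − T = Ma. Rotation about the center: TR = Iα with I = ½MR².
With a = αR: T = (I/R²)a = (1/2)M a, so Mg = (1 + 0.5000)Ma.
a = g/(1 + 0.5000) = 9.81/1.500 = 6.540 m/s².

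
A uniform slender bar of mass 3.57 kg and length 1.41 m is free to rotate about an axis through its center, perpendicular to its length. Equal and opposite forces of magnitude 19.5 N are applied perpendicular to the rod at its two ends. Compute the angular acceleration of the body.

I = (1/12)ML² = (1/12)(3.57)(1.41)² = 0.5915 kg·m².
The couple gives τ = F·(L/2) + F·(L/2) = F L = (19.5)(1.41) = 27.49 N·m.
Newton's second law for rotation, τ = Iα, gives α = τ/I = 27.49/0.5915 = 46.49 rad/s².

α ≈ 46.5 rad/s²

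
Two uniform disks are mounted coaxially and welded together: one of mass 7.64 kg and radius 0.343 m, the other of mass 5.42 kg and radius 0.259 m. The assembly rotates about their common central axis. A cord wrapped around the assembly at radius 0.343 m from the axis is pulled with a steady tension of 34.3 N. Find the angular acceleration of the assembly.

α ≈ 18.6 rad/s²

I = ½M₁R₁² + ½M₂R₂² = ½(7.64)(0.343)² + ½(5.42)(0.259)² = 0.6312 kg·m².
τ = F r = (34.3)(0.343) = 11.76 N·m.
α = τ/I = 11.76/0.6312 = 18.64 rad/s².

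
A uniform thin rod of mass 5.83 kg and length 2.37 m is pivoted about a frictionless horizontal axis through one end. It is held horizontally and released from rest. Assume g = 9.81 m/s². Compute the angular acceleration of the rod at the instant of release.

About the pivot, I = (1/3)ML² = (1/3)(5.83)(2.37)² = 10.92 kg·m².
The weight acts at the center, a distance L/2 = 1.185 m from the pivot; τ = Mg(L/2) = 67.77 N·m.
α = τ/I = 67.77/10.92 = 6.209 rad/s².

α ≈ 6.21 rad/s²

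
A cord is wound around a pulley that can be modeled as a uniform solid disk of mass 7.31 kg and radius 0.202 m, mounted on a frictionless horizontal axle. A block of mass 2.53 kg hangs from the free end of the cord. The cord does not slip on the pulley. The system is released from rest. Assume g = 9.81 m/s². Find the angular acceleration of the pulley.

α ≈ 19.9 rad/s²

I = ½MR² = (1/2)(7.31)(0.202)² = 0.1491 kg·m².
Block: mg − T = ma. Pulley: TR = Iα. No-slip: a = αR, so T = (I/R²)a = 3.655·a.
Then mg = (m + 3.655)a, so a = (2.53)(9.81)/(2.53 + 3.655) = 4.013 m/s².
α = a/R = 4.013/0.202 = 19.87 rad/s².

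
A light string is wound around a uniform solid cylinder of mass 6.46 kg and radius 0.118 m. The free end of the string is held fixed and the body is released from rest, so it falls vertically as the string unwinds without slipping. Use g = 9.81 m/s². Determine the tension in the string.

T ≈ 21.1 N

Translation: Mg − T = Ma. Rotation about the center: TR = Iα with I = ½MR².
With a = αR: T = (I/R²)a = (1/2)M a, so Mg = (1 + 0.5000)Ma.
a = g/(1 + 0.5000) = 9.81/1.500 = 6.540 m/s².
T = 0.5000·M·a = (0.5000)(6.46)(6.540) = 21.12 N.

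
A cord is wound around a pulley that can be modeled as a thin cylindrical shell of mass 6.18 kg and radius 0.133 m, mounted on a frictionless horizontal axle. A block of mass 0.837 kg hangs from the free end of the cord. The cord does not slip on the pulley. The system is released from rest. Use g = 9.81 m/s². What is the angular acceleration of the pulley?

α ≈ 8.80 rad/s²

I = MR² = (6.18)(0.133)² = 0.1093 kg·m².
Block: mg − T = ma. Pulley: TR = Iα. No-slip: a = αR, so T = (I/R²)a = 6.180·a.
Then mg = (m + 6.180)a, so a = (0.837)(9.81)/(0.837 + 6.180) = 1.170 m/s².
α = a/R = 1.170/0.133 = 8.798 rad/s².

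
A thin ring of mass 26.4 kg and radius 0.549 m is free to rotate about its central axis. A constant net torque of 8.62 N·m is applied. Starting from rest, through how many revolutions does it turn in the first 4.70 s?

≈ 1.90 revolutions

I = MR² = (26.4)(0.549)² = 7.957 kg·m².
α = τ/I = 8.62/7.957 = 1.083 rad/s².
θ = ½αt² = ½(1.083)(4.70)² = 11.97 rad.
Revolutions = θ/(2π) = 1.904.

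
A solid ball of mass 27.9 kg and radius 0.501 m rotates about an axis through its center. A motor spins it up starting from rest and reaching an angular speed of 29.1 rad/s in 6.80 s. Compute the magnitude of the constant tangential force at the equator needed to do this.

F ≈ 23.9 N

I = (2/5)MR² = (2/5)(27.9)(0.501)² = 2.801 kg·m².
α = Δω/Δt = (29.1 − 0)/6.80 = 4.279 rad/s².
The required torque is τ = Iα = (2.801)(4.279) = 11.99 N·m.
A tangential force at the equator gives τ = FR, so F = τ/R = 11.99/0.501 = 23.93 N.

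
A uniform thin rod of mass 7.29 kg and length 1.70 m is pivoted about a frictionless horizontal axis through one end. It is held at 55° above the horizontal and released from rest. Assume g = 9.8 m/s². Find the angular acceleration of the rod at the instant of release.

About the pivot, I = (1/3)ML² = (1/3)(7.29)(1.70)² = 7.023 kg·m².
The weight acts at the center, a distance L/2 = 0.8500 m from the pivot; τ = Mg(L/2) cos 55° = 34.83 N·m.
α = τ/I = 34.83/7.023 = 4.960 rad/s².
(Equivalently α = (3g/(2L)) cos 55° = 4.960 rad/s².)

α ≈ 4.96 rad/s²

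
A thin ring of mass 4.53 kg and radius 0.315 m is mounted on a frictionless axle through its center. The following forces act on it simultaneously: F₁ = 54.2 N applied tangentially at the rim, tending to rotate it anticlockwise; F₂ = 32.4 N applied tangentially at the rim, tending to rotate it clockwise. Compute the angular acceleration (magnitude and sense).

I = MR² = (4.53)(0.315)² = 0.4495 kg·m².
Taking anticlockwise as positive: τ₁ = +(54.2)(0.315) = +17.07 N·m; τ₂ = −(32.4)(0.315) = −10.21 N·m.
Net torque τ = 6.867 N·m.
α = τ/I = 6.867/0.4495 = 15.28 rad/s².

α ≈ 15.3 rad/s², anticlockwise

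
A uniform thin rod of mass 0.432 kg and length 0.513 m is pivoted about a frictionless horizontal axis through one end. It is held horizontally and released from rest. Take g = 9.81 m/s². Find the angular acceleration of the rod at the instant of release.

α ≈ 28.7 rad/s²

About the pivot, I = (1/3)ML² = (1/3)(0.432)(0.513)² = 0.03790 kg·m².
The weight acts at the center, a distance L/2 = 0.2565 m from the pivot; τ = Mg(L/2) = 1.087 N·m.
α = τ/I = 1.087/0.03790 = 28.68 rad/s².
(Equivalently α = (3g/(2L)) = 28.68 rad/s².)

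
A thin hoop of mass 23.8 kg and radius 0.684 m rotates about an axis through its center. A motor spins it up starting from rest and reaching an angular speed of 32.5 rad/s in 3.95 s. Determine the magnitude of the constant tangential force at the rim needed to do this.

I = MR² = (23.8)(0.684)² = 11.13 kg·m².
α = Δω/Δt = (32.5 − 0)/3.95 = 8.228 rad/s².
The required torque is τ = Iα = (11.13)(8.228) = 91.62 N·m.
A tangential force at the rim gives τ = FR, so F = τ/R = 91.62/0.684 = 133.9 N.

F ≈ 134 N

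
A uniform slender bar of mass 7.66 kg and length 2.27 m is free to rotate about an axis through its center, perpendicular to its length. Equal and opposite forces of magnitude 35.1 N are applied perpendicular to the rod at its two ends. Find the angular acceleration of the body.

α ≈ 24.2 rad/s²

I = (1/12)ML² = (1/12)(7.66)(2.27)² = 3.289 kg·m².
The couple gives τ = F·(L/2) + F·(L/2) = F L = (35.1)(2.27) = 79.68 N·m.
Newton's second law for rotation, τ = Iα, gives α = τ/I = 79.68/3.289 = 24.22 rad/s².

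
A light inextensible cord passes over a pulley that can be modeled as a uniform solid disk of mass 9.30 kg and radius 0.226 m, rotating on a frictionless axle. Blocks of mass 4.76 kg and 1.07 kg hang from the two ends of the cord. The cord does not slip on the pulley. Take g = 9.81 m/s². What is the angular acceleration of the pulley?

I = ½MR² = (1/2)(9.30)(0.226)² = 0.2375 kg·m².
Heavier block: m₁g − T₁ = m₁a. Lighter block: T₂ − m₂g = m₂a.
Pulley: (T₁ − T₂)R = Iα = I(a/R), so T₁ − T₂ = (I/R²)a = (1/2)M_p a = 4.650·a.
Adding the three: (m₁ − m₂)g = (m₁ + m₂ + 4.650)a, so a = (4.76 − 1.07)(9.81)/(4.76 + 1.07 + 4.650) = 3.454 m/s².
α = a/R = 3.454/0.226 = 15.28 rad/s².

α ≈ 15.3 rad/s²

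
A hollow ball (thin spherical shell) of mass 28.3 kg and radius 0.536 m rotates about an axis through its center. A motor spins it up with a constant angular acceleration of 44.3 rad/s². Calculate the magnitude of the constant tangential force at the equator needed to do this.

I = (2/3)MR² = (2/3)(28.3)(0.536)² = 5.420 kg·m².
The required torque is τ = Iα = (5.420)(44.30) = 240.1 N·m.
A tangential force at the equator gives τ = FR, so F = τ/R = 240.1/0.536 = 448.0 N.

F ≈ 448 N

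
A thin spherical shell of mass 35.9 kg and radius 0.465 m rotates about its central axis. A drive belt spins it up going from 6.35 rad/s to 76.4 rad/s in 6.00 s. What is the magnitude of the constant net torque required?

I = (2/3)MR² = (2/3)(35.9)(0.465)² = 5.175 kg·m².
α = Δω/Δt = (76.4 − 6.35)/6.00 = 11.68 rad/s².
τ = Iα = (5.175)(11.68) = 60.42 N·m.

τ ≈ 60.4 N·m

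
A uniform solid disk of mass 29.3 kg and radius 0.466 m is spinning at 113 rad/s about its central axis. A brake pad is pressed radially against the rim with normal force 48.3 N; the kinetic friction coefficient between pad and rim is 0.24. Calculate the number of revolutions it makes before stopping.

I = ½MR² = (1/2)(29.3)(0.466)² = 3.181 kg·m².
Friction force f = μN = (0.24)(48.3) = 11.59 N at the rim; torque magnitude τ = fR = 5.402 N·m, opposing ω.
|α| = τ/I = 5.402/3.181 = 1.698 rad/s² (deceleration).
ω² = ω₀² − 2|α|θ with ω = 0 ⇒ θ = ω₀²/(2|α|) = 3760 rad = 598.4 rev.

≈ 598 revolutions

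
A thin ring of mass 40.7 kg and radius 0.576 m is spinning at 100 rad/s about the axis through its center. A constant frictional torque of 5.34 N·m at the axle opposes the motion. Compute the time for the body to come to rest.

I = MR² = (40.7)(0.576)² = 13.50 kg·m².
The net torque has magnitude 5.34 N·m, opposing ω.
|α| = τ/I = 5.340/13.50 = 0.3955 rad/s² (deceleration).
0 = ω₀ − |α|t ⇒ t = ω₀/|α| = 100/0.3955 = 252.9 s.

t ≈ 253 s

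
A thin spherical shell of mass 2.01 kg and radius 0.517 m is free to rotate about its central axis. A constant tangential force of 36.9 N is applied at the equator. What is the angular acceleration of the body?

α ≈ 53.3 rad/s²

I = (2/3)MR² = (2/3)(2.01)(0.517)² = 0.3582 kg·m².
τ = F R = (36.9)(0.517) = 19.08 N·m.
Newton's second law for rotation, τ = Iα, gives α = τ/I = 19.08/0.3582 = 53.26 rad/s².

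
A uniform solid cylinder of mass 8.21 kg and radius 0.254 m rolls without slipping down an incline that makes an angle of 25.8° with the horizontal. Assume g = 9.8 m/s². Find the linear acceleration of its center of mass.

a ≈ 2.84 m/s²

Translation along the incline: Mg sinθ − f = Ma.
Rotation about the center: fR = Iα with I = ½MR². No-slip gives a = αR, so f = (I/R²)a = (1/2)M a.
Substituting: Mg sinθ = (1 + 0.5000)Ma, so a = g sinθ/(1 + 0.5000) = (9.8) sin 25.8° / 1.500 = 2.844 m/s².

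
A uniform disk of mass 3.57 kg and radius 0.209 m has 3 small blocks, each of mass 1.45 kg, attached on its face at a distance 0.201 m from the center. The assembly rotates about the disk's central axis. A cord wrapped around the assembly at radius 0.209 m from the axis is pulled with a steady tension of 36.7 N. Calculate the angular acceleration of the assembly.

α ≈ 30.2 rad/s²

I_disk = ½MR² = ½(3.57)(0.209)² = 0.07797 kg·m².
I_blocks = 3·m·r² = 3(1.45)(0.201)² = 0.1757 kg·m².
Total I = 0.2537 kg·m².
τ = F r = (36.7)(0.209) = 7.670 N·m.
α = τ/I = 7.670/0.2537 = 30.23 rad/s².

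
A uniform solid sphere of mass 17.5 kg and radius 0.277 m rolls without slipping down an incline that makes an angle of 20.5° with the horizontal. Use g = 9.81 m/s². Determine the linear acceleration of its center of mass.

Translation along the incline: Mg sinθ − f = Ma.
Rotation about the center: fR = Iα with I = (2/5)MR². No-slip gives a = αR, so f = (I/R²)a = (2/5)M a.
Substituting: Mg sinθ = (1 + 0.4000)Ma, so a = g sinθ/(1 + 0.4000) = (9.81) sin 20.5° / 1.400 = 2.454 m/s².

a ≈ 2.45 m/s²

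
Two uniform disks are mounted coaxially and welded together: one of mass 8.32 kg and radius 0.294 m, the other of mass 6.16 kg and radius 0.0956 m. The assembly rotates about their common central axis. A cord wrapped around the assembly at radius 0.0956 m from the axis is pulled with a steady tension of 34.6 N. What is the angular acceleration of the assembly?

I = ½M₁R₁² + ½M₂R₂² = ½(8.32)(0.294)² + ½(6.16)(0.0956)² = 0.3877 kg·m².
τ = F r = (34.6)(0.0956) = 3.308 N·m.
α = τ/I = 3.308/0.3877 = 8.531 rad/s².

α ≈ 8.53 rad/s²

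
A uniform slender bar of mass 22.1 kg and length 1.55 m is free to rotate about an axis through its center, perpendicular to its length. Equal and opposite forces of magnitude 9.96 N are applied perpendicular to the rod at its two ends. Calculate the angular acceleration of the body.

I = (1/12)ML² = (1/12)(22.1)(1.55)² = 4.425 kg·m².
The couple gives τ = F·(L/2) + F·(L/2) = F L = (9.96)(1.55) = 15.44 N·m.
From τ = Iα: α = 15.44/4.425 = 3.489 rad/s².

α ≈ 3.49 rad/s²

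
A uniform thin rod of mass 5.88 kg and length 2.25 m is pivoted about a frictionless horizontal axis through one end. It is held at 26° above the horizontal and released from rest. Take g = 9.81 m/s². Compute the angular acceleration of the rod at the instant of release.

α ≈ 5.88 rad/s²

About the pivot, I = (1/3)ML² = (1/3)(5.88)(2.25)² = 9.922 kg·m².
The weight acts at the center, a distance L/2 = 1.125 m from the pivot; τ = Mg(L/2) cos 26° = 58.33 N·m.
α = τ/I = 58.33/9.922 = 5.878 rad/s².
(Equivalently α = (3g/(2L)) cos 26° = 5.878 rad/s².)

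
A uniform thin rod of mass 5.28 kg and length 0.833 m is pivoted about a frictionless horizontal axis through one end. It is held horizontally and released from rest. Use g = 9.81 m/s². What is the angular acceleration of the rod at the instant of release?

About the pivot, I = (1/3)ML² = (1/3)(5.28)(0.833)² = 1.221 kg·m².
The weight acts at the center, a distance L/2 = 0.4165 m from the pivot; τ = Mg(L/2) = 21.57 N·m.
α = τ/I = 21.57/1.221 = 17.67 rad/s².
(Equivalently α = (3g/(2L)) = 17.67 rad/s².)

α ≈ 17.7 rad/s²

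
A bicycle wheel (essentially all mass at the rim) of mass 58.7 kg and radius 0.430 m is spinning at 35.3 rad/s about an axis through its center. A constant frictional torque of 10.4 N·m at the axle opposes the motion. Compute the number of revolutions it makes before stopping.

≈ 103 revolutions

I = MR² = (58.7)(0.430)² = 10.85 kg·m².
The net torque has magnitude 10.4 N·m, opposing ω.
|α| = τ/I = 10.40/10.85 = 0.9582 rad/s² (deceleration).
ω² = ω₀² − 2|α|θ with ω = 0 ⇒ θ = ω₀²/(2|α|) = 650.2 rad = 103.5 rev.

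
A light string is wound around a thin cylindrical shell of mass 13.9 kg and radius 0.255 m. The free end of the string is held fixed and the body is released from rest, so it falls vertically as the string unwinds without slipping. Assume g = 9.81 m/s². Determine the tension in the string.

Translation: Mg − T = Ma. Rotation about the center: TR = Iα with I = MR².
With a = αR: T = (I/R²)a = M a, so Mg = (1 + 1.000)Ma.
a = g/(1 + 1.000) = 9.81/2.000 = 4.905 m/s².
T = 1.000·M·a = (1.000)(13.9)(4.905) = 68.18 N.

T ≈ 68.2 N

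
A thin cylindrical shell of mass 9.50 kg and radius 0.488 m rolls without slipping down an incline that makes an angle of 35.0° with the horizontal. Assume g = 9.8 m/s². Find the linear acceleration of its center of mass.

a ≈ 2.81 m/s²

Translation along the incline: Mg sinθ − f = Ma.
Rotation about the center: fR = Iα with I = MR². No-slip gives a = αR, so f = (I/R²)a = M a.
Substituting: Mg sinθ = (1 + 1.000)Ma, so a = g sinθ/(1 + 1.000) = (9.8) sin 35.0° / 2.000 = 2.811 m/s².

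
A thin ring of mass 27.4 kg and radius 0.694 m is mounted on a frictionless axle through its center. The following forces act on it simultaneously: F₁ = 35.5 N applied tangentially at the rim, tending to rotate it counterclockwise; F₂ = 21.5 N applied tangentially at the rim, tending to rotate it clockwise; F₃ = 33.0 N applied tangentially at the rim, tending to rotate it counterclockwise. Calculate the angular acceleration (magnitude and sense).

I = MR² = (27.4)(0.694)² = 13.20 kg·m².
Taking counterclockwise as positive: τ₁ = +(35.5)(0.694) = +24.64 N·m; τ₂ = −(21.5)(0.694) = −14.92 N·m; τ₃ = +(33.0)(0.694) = +22.90 N·m.
Net torque τ = 32.62 N·m.
α = τ/I = 32.62/13.20 = 2.472 rad/s².

α ≈ 2.47 rad/s², counterclockwise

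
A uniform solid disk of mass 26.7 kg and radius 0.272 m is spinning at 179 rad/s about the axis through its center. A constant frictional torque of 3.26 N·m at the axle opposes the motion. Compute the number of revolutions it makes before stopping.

I = ½MR² = (1/2)(26.7)(0.272)² = 0.9877 kg·m².
The net torque has magnitude 3.26 N·m, opposing ω.
|α| = τ/I = 3.260/0.9877 = 3.301 rad/s² (deceleration).
ω² = ω₀² − 2|α|θ with ω = 0 ⇒ θ = ω₀²/(2|α|) = 4854 rad = 772.5 rev.

≈ 772 revolutions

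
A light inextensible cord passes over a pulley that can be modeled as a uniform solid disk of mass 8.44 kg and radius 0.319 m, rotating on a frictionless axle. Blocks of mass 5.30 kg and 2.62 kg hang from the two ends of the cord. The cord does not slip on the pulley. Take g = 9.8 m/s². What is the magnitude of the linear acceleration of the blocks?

I = ½MR² = (1/2)(8.44)(0.319)² = 0.4294 kg·m².
Heavier block: m₁g − T₁ = m₁a. Lighter block: T₂ − m₂g = m₂a.
Pulley: (T₁ − T₂)R = Iα = I(a/R), so T₁ − T₂ = (I/R²)a = (1/2)M_p a = 4.220·a.
Adding the three: (m₁ − m₂)g = (m₁ + m₂ + 4.220)a, so a = (5.30 − 2.62)(9.8)/(5.30 + 2.62 + 4.220) = 2.163 m/s².

a ≈ 2.16 m/s²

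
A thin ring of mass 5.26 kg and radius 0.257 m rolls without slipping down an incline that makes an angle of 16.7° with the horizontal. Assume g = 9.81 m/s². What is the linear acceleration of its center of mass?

Translation along the incline: Mg sinθ − f = Ma.
Rotation about the center: fR = Iα with I = MR². No-slip gives a = αR, so f = (I/R²)a = M a.
Substituting: Mg sinθ = (1 + 1.000)Ma, so a = g sinθ/(1 + 1.000) = (9.81) sin 16.7° / 2.000 = 1.410 m/s².

a ≈ 1.41 m/s²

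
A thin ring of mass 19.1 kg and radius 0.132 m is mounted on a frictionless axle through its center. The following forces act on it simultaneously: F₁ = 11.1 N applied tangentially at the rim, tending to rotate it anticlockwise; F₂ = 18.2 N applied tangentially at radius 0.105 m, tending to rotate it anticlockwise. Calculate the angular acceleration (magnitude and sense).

α ≈ 10.1 rad/s², anticlockwise

I = MR² = (19.1)(0.132)² = 0.3328 kg·m².
Taking anticlockwise as positive: τ₁ = +(11.1)(0.132) = +1.465 N·m; τ₂ = +(18.2)(0.105) = +1.911 N·m.
Net torque τ = 3.376 N·m.
α = τ/I = 3.376/0.3328 = 10.14 rad/s².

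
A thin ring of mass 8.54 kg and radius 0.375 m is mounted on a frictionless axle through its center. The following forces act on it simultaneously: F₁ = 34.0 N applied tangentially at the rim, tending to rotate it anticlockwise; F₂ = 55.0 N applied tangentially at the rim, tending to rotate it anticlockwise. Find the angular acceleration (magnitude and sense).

α ≈ 27.8 rad/s², anticlockwise

I = MR² = (8.54)(0.375)² = 1.201 kg·m².
Taking anticlockwise as positive: τ₁ = +(34.0)(0.375) = +12.75 N·m; τ₂ = +(55.0)(0.375) = +20.62 N·m.
Net torque τ = 33.38 N·m.
α = τ/I = 33.38/1.201 = 27.79 rad/s².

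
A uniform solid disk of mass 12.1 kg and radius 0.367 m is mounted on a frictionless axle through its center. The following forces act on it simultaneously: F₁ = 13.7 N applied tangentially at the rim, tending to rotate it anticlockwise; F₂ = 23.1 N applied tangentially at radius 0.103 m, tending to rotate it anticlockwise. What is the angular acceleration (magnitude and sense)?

α ≈ 9.09 rad/s², anticlockwise

I = ½MR² = (1/2)(12.1)(0.367)² = 0.8149 kg·m².
Taking anticlockwise as positive: τ₁ = +(13.7)(0.367) = +5.028 N·m; τ₂ = +(23.1)(0.103) = +2.379 N·m.
Net torque τ = 7.407 N·m.
α = τ/I = 7.407/0.8149 = 9.090 rad/s².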